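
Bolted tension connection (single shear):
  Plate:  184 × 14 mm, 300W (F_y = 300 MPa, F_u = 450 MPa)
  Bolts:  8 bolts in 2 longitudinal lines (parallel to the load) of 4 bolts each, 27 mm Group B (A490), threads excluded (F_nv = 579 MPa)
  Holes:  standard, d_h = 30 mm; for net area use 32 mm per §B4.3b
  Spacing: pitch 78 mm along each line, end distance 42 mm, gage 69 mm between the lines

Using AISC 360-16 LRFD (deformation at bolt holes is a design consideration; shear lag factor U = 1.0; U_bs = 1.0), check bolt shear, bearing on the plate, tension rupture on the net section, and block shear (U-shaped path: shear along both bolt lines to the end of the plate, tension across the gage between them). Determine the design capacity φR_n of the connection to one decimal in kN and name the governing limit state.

567.0 kN (net-section rupture governs)

Bolt shear: A_b = π(27)²/4 = 572.56 mm². φR_n = 0.75 × 579 × 572.56 × 8 × 1 = 1989.1 kN.
Bearing (14 mm plate, F_u = 450 MPa): end bolts L_c = 42 − 30/2 = 27, R_n = min(1.2×27×14×450, 2.4×27×14×450) = 204.12 kN/bolt; interior L_c = 78 − 30 = 48, R_n = 362.88 kN/bolt. φR_n = 0.75 × (2×204.12 + 6×362.88) = 1939.1 kN.
Tension rupture (net): A_n = (184 − 2×32)×14 = 1680 mm² (U = 1.0, A_e = A_n). φR_n = 0.75 × 450 × 1680 = 567.0 kN.
Block shear: shear path 2×[42+3×78] = 2×276 mm, A_gv = 7728, A_nv = 2×(276 − 3.5×32)×14 = 4592 mm²; tension across gage: (69 − 1×32)×14 = 518 mm². R_n = min(0.6×450×4592, 0.6×300×7728) + 1.0×450×518 = min(1239.8, 1391) + 233.1 = 1472.9 kN. φR_n = 0.75 × 1472.9 = 1104.7 kN.
Governing: min(1989.1, 1939.1, 567.0, 1104.7) = 567.0 kN → net-section rupture.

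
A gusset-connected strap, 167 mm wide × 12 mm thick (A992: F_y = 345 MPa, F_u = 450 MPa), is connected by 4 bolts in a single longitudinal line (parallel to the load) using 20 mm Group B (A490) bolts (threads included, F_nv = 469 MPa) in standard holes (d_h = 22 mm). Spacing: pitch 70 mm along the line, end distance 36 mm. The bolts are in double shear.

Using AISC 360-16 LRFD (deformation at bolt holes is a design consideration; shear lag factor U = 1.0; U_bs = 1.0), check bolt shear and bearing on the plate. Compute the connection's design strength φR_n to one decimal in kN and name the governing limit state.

704.7 kN (bearing governs)

Bolt shear: A_b = π(20)²/4 = 314.16 mm². φR_n = 0.75 × 469 × 314.16 × 4 × 2 = 884.0 kN.
Bearing (12 mm plate, F_u = 450 MPa): end bolts L_c = 36 − 22/2 = 25, R_n = min(1.2×25×12×450, 2.4×20×12×450) = 162 kN/bolt; interior L_c = 70 − 22 = 48, R_n = 259.2 kN/bolt. φR_n = 0.75 × (1×162 + 3×259.2) = 704.7 kN.
Governing: min(884.0, 704.7) = 704.7 kN → bearing.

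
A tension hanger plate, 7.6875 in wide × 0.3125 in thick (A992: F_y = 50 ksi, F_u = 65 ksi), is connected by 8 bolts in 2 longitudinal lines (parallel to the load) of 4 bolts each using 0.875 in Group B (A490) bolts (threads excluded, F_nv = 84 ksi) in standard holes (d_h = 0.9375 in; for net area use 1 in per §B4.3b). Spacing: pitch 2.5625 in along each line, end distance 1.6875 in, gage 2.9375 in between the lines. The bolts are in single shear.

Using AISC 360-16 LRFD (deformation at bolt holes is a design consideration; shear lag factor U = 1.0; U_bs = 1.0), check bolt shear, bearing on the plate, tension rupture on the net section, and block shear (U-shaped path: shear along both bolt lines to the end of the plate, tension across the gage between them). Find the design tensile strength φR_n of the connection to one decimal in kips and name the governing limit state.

86.6 kips (net-section rupture governs)

Bolt shear: A_b = π(0.875)²/4 = 0.60132 in². φR_n = 0.75 × 84 × 0.60132 × 8 × 1 = 303.1 kips.
Bearing (0.3125 in plate, F_u = 65 ksi): end bolts L_c = 1.6875 − 0.9375/2 = 1.21875, R_n = min(1.2×1.21875×0.3125×65, 2.4×0.875×0.3125×65) = 29.707 kips/bolt; interior L_c = 2.5625 − 0.9375 = 1.625, R_n = 39.609 kips/bolt. φR_n = 0.75 × (2×29.707 + 6×39.609) = 222.8 kips.
Tension rupture (net): A_n = (7.6875 − 2×1)×0.3125 = 1.7773 in² (U = 1.0, A_e = A_n). φR_n = 0.75 × 65 × 1.7773 = 86.6 kips.
Block shear: shear path 2×[1.6875+3×2.5625] = 2×9.375 in, A_gv = 5.8594, A_nv = 2×(9.375 − 3.5×1)×0.3125 = 3.6719 in²; tension across gage: (2.9375 − 1×1)×0.3125 = 0.60547 in². R_n = min(0.6×65×3.6719, 0.6×50×5.8594) + 1.0×65×0.60547 = min(143.2, 175.78) + 39.356 = 182.56 kips. φR_n = 0.75 × 182.56 = 136.9 kips.
Governing: min(303.1, 222.8, 86.6, 136.9) = 86.6 kips → net-section rupture.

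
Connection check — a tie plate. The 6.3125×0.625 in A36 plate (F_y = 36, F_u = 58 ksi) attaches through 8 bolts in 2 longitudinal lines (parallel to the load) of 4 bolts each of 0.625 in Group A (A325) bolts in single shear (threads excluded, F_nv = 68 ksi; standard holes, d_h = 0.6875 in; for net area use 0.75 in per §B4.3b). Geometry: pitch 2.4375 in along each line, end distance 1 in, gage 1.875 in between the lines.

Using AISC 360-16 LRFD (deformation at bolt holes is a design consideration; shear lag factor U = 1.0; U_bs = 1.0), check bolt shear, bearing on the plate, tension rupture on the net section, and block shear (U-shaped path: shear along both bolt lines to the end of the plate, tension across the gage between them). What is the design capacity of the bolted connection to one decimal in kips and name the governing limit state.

125.2 kips (bolt shear governs)

Bolt shear: A_b = π(0.625)²/4 = 0.3068 in². φR_n = 0.75 × 68 × 0.3068 × 8 × 1 = 125.2 kips.
Bearing (0.625 in plate, F_u = 58 ksi): end bolts L_c = 1 − 0.6875/2 = 0.65625, R_n = min(1.2×0.65625×0.625×58, 2.4×0.625×0.625×58) = 28.547 kips/bolt; interior L_c = 2.4375 − 0.6875 = 1.75, R_n = 54.375 kips/bolt. φR_n = 0.75 × (2×28.547 + 6×54.375) = 287.5 kips.
Tension rupture (net): A_n = (6.3125 − 2×0.75)×0.625 = 3.0078 in² (U = 1.0, A_e = A_n). φR_n = 0.75 × 58 × 3.0078 = 130.8 kips.
Block shear: shear path 2×[1+3×2.4375] = 2×8.3125 in, A_gv = 10.391, A_nv = 2×(8.3125 − 3.5×0.75)×0.625 = 7.1094 in²; tension across gage: (1.875 − 1×0.75)×0.625 = 0.70313 in². R_n = min(0.6×58×7.1094, 0.6×36×10.391) + 1.0×58×0.70313 = min(247.41, 224.45) + 40.782 = 265.23 kips. φR_n = 0.75 × 265.23 = 198.9 kips.
Governing: min(125.2, 287.5, 130.8, 198.9) = 125.2 kips → bolt shear.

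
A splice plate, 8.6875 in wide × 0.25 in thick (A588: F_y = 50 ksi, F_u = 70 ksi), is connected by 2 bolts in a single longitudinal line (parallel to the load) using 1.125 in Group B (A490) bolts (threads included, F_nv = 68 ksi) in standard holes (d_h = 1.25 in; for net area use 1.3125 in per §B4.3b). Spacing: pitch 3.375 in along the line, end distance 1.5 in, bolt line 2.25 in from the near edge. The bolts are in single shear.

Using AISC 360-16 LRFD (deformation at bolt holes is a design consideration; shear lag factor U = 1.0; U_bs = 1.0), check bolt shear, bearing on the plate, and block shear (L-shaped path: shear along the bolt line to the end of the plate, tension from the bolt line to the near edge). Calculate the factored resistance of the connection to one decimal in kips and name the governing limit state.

43.8 kips (block shear governs)

Bolt shear: A_b = π(1.125)²/4 = 0.99402 in². φR_n = 0.75 × 68 × 0.99402 × 2 × 1 = 101.4 kips.
Bearing (0.25 in plate, F_u = 70 ksi): end bolts L_c = 1.5 − 1.25/2 = 0.875, R_n = min(1.2×0.875×0.25×70, 2.4×1.125×0.25×70) = 18.375 kips/bolt; interior L_c = 3.375 − 1.25 = 2.125, R_n = 44.625 kips/bolt. φR_n = 0.75 × (1×18.375 + 1×44.625) = 47.3 kips.
Block shear: shear path 1×[1.5+1×3.375] = 1×4.875 in, A_gv = 1.2188, A_nv = 1×(4.875 − 1.5×1.3125)×0.25 = 0.72656 in²; tension to near edge: (2.25 − 0.5×1.3125)×0.25 = 0.39844 in². R_n = min(0.6×70×0.72656, 0.6×50×1.2188) + 1.0×70×0.39844 = min(30.516, 36.564) + 27.891 = 58.407 kips. φR_n = 0.75 × 58.407 = 43.8 kips.
Governing: min(101.4, 47.3, 43.8) = 43.8 kips → block shear.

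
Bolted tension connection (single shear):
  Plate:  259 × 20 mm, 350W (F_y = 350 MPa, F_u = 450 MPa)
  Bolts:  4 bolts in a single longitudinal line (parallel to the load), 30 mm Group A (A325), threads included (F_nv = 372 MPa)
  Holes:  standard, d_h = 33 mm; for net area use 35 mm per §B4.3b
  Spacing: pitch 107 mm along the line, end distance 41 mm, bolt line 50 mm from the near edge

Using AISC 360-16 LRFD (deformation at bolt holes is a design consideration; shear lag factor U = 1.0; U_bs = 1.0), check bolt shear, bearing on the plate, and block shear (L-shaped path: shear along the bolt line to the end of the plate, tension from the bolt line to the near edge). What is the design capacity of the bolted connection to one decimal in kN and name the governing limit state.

Bolt shear: A_b = π(30)²/4 = 706.86 mm². φR_n = 0.75 × 372 × 706.86 × 4 × 1 = 788.9 kN.
Bearing (20 mm plate, F_u = 450 MPa): end bolts L_c = 41 − 33/2 = 24.5, R_n = min(1.2×24.5×20×450, 2.4×30×20×450) = 264.6 kN/bolt; interior L_c = 107 − 33 = 74, R_n = 648 kN/bolt. φR_n = 0.75 × (1×264.6 + 3×648) = 1656.5 kN.
Block shear: shear path 1×[41+3×107] = 1×362 mm, A_gv = 7240, A_nv = 1×(362 − 3.5×35)×20 = 4790 mm²; tension to near edge: (50 − 0.5×35)×20 = 650 mm². R_n = min(0.6×450×4790, 0.6×350×7240) + 1.0×450×650 = min(1293.3, 1520.4) + 292.5 = 1585.8 kN. φR_n = 0.75 × 1585.8 = 1189.4 kN.
Governing: min(788.9, 1656.5, 1189.4) = 788.9 kN → bolt shear.

788.9 kN (bolt shear governs)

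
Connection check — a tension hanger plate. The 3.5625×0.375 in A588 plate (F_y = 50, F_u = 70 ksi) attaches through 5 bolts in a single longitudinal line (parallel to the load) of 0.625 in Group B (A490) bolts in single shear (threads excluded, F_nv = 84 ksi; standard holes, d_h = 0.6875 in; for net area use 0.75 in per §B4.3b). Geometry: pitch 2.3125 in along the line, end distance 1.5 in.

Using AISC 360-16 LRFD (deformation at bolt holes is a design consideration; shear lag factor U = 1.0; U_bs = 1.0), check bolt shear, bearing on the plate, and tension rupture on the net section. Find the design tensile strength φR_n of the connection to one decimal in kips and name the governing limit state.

55.4 kips (net-section rupture governs)

Bolt shear: A_b = π(0.625)²/4 = 0.3068 in². φR_n = 0.75 × 84 × 0.3068 × 5 × 1 = 96.6 kips.
Bearing (0.375 in plate, F_u = 70 ksi): end bolts L_c = 1.5 − 0.6875/2 = 1.15625, R_n = min(1.2×1.15625×0.375×70, 2.4×0.625×0.375×70) = 36.422 kips/bolt; interior L_c = 2.3125 − 0.6875 = 1.625, R_n = 39.375 kips/bolt. φR_n = 0.75 × (1×36.422 + 4×39.375) = 145.4 kips.
Tension rupture (net): A_n = (3.5625 − 1×0.75)×0.375 = 1.0547 in² (U = 1.0, A_e = A_n). φR_n = 0.75 × 70 × 1.0547 = 55.4 kips.
Governing: min(96.6, 145.4, 55.4) = 55.4 kips → net-section rupture.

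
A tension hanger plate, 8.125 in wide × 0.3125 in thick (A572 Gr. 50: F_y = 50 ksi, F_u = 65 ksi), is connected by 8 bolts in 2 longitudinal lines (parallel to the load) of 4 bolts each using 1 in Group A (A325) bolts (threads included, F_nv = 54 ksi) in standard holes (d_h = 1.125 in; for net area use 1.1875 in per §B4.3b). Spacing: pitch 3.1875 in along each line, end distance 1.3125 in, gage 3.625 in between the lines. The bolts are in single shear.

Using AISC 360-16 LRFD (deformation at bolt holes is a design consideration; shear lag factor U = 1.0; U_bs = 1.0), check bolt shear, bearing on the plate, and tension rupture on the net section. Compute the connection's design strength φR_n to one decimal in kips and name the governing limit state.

Bolt shear: A_b = π(1)²/4 = 0.7854 in². φR_n = 0.75 × 54 × 0.7854 × 8 × 1 = 254.5 kips.
Bearing (0.3125 in plate, F_u = 65 ksi): end bolts L_c = 1.3125 − 1.125/2 = 0.75, R_n = min(1.2×0.75×0.3125×65, 2.4×1×0.3125×65) = 18.281 kips/bolt; interior L_c = 3.1875 − 1.125 = 2.0625, R_n = 48.75 kips/bolt. φR_n = 0.75 × (2×18.281 + 6×48.75) = 246.8 kips.
Tension rupture (net): A_n = (8.125 − 2×1.1875)×0.3125 = 1.7969 in² (U = 1.0, A_e = A_n). φR_n = 0.75 × 65 × 1.7969 = 87.6 kips.
Governing: min(254.5, 246.8, 87.6) = 87.6 kips → net-section rupture.

87.6 kips (net-section rupture governs)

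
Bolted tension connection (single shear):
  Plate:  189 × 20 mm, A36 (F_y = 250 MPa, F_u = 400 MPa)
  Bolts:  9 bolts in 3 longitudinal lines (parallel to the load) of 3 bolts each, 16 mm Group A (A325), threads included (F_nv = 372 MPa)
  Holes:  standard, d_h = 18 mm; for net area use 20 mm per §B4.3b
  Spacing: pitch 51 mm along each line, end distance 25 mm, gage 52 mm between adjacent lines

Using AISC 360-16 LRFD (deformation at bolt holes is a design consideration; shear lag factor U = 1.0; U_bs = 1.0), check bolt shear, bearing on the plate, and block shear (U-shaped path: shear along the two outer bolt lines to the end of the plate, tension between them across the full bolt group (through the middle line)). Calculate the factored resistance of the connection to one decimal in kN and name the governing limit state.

504.9 kN (bolt shear governs)

Bolt shear: A_b = π(16)²/4 = 201.06 mm². φR_n = 0.75 × 372 × 201.06 × 9 × 1 = 504.9 kN.
Bearing (20 mm plate, F_u = 400 MPa): end bolts L_c = 25 − 18/2 = 16, R_n = min(1.2×16×20×400, 2.4×16×20×400) = 153.6 kN/bolt; interior L_c = 51 − 18 = 33, R_n = 307.2 kN/bolt. φR_n = 0.75 × (3×153.6 + 6×307.2) = 1728.0 kN.
Block shear: shear path 2×[25+2×51] = 2×127 mm, A_gv = 5080, A_nv = 2×(127 − 2.5×20)×20 = 3080 mm²; tension across gage: (104 − 2×20)×20 = 1280 mm². R_n = min(0.6×400×3080, 0.6×250×5080) + 1.0×400×1280 = min(739.2, 762) + 512 = 1251.2 kN. φR_n = 0.75 × 1251.2 = 938.4 kN.
Governing: min(504.9, 1728.0, 938.4) = 504.9 kN → bolt shear.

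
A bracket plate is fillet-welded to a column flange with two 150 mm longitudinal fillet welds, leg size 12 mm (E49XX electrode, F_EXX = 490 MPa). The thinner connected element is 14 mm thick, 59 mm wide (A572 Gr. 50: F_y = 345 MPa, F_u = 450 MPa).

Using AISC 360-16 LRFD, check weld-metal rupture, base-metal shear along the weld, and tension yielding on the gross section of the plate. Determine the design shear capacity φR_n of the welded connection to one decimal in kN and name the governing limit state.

Weld metal: throat = 0.707×12 = 8.484 mm, L = 2×150 = 300 mm. φR_n = 0.75 × 0.6 × 490 × 8.484 × 300 = 561.2 kN.
Base metal shear (14 mm plate): yield φR_n = 1.0×0.6×345×14×300 = 869.4 kN; rupture φR_n = 0.75×0.6×450×14×300 = 850.5 kN; take 850.5 kN (rupture).
Tension yield (gross): A_g = 59×14 = 826 mm². φR_n = 0.90 × 345 × 826 = 256.5 kN.
Governing: min(561.2, 850.5, 256.5) = 256.5 kN → gross-section yield.

256.5 kN (gross-section yield governs)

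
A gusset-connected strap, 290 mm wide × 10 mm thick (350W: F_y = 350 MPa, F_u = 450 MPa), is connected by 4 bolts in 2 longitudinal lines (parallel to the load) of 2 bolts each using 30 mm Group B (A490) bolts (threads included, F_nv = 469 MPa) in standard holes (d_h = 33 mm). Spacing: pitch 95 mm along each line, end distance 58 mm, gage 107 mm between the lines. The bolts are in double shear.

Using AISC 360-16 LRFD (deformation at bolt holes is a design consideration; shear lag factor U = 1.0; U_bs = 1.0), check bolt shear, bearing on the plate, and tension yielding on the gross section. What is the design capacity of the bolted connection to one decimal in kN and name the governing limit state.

Bolt shear: A_b = π(30)²/4 = 706.86 mm². φR_n = 0.75 × 469 × 706.86 × 4 × 2 = 1989.1 kN.
Bearing (10 mm plate, F_u = 450 MPa): end bolts L_c = 58 − 33/2 = 41.5, R_n = min(1.2×41.5×10×450, 2.4×30×10×450) = 224.1 kN/bolt; interior L_c = 95 − 33 = 62, R_n = 324 kN/bolt. φR_n = 0.75 × (2×224.1 + 2×324) = 822.2 kN.
Tension yield (gross): A_g = 290×10 = 2900 mm². φR_n = 0.90 × 350 × 2900 = 913.5 kN.
Governing: min(1989.1, 822.2, 913.5) = 822.2 kN → bearing.

822.2 kN (bearing governs)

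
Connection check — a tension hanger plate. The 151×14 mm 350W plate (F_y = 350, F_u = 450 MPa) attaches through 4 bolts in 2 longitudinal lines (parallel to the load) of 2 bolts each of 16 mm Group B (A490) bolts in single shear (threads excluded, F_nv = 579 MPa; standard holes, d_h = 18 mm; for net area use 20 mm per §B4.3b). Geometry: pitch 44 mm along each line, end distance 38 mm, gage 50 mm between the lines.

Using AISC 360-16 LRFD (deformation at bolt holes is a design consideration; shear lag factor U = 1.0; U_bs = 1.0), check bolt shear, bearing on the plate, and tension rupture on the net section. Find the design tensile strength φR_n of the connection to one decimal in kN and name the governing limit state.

349.2 kN (bolt shear governs)

Bolt shear: A_b = π(16)²/4 = 201.06 mm². φR_n = 0.75 × 579 × 201.06 × 4 × 1 = 349.2 kN.
Bearing (14 mm plate, F_u = 450 MPa): end bolts L_c = 38 − 18/2 = 29, R_n = min(1.2×29×14×450, 2.4×16×14×450) = 219.24 kN/bolt; interior L_c = 44 − 18 = 26, R_n = 196.56 kN/bolt. φR_n = 0.75 × (2×219.24 + 2×196.56) = 623.7 kN.
Tension rupture (net): A_n = (151 − 2×20)×14 = 1554 mm² (U = 1.0, A_e = A_n). φR_n = 0.75 × 450 × 1554 = 524.5 kN.
Governing: min(349.2, 623.7, 524.5) = 349.2 kN → bolt shear.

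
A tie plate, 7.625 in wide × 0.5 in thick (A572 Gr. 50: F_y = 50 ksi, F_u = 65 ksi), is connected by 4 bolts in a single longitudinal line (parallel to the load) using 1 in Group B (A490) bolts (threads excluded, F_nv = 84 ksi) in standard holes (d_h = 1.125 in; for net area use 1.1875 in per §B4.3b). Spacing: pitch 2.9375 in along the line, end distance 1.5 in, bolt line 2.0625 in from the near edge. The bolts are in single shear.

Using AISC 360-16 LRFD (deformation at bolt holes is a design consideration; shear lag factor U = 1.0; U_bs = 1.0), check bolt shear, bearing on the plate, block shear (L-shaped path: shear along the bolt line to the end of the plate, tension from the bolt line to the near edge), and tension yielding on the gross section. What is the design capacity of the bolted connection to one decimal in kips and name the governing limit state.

125.8 kips (block shear governs)

Bolt shear: A_b = π(1)²/4 = 0.7854 in². φR_n = 0.75 × 84 × 0.7854 × 4 × 1 = 197.9 kips.
Bearing (0.5 in plate, F_u = 65 ksi): end bolts L_c = 1.5 − 1.125/2 = 0.9375, R_n = min(1.2×0.9375×0.5×65, 2.4×1×0.5×65) = 36.563 kips/bolt; interior L_c = 2.9375 − 1.125 = 1.8125, R_n = 70.688 kips/bolt. φR_n = 0.75 × (1×36.563 + 3×70.688) = 186.5 kips.
Block shear: shear path 1×[1.5+3×2.9375] = 1×10.3125 in, A_gv = 5.1563, A_nv = 1×(10.3125 − 3.5×1.1875)×0.5 = 3.0781 in²; tension to near edge: (2.0625 − 0.5×1.1875)×0.5 = 0.73438 in². R_n = min(0.6×65×3.0781, 0.6×50×5.1563) + 1.0×65×0.73438 = min(120.05, 154.69) + 47.735 = 167.79 kips. φR_n = 0.75 × 167.79 = 125.8 kips.
Tension yield (gross): A_g = 7.625×0.5 = 3.8125 in². φR_n = 0.90 × 50 × 3.8125 = 171.6 kips.
Governing: min(197.9, 186.5, 125.8, 171.6) = 125.8 kips → block shear.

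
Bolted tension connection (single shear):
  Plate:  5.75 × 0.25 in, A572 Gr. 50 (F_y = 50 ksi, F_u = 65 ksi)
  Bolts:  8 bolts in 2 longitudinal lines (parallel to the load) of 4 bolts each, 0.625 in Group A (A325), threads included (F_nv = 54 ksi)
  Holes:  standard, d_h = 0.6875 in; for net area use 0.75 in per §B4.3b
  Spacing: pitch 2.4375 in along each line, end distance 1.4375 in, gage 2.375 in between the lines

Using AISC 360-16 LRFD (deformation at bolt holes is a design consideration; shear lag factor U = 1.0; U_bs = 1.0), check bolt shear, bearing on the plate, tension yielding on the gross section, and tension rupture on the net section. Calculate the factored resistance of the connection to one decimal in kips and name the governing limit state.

Bolt shear: A_b = π(0.625)²/4 = 0.3068 in². φR_n = 0.75 × 54 × 0.3068 × 8 × 1 = 99.4 kips.
Bearing (0.25 in plate, F_u = 65 ksi): end bolts L_c = 1.4375 − 0.6875/2 = 1.09375, R_n = min(1.2×1.09375×0.25×65, 2.4×0.625×0.25×65) = 21.328 kips/bolt; interior L_c = 2.4375 − 0.6875 = 1.75, R_n = 24.375 kips/bolt. φR_n = 0.75 × (2×21.328 + 6×24.375) = 141.7 kips.
Tension yield (gross): A_g = 5.75×0.25 = 1.4375 in². φR_n = 0.90 × 50 × 1.4375 = 64.7 kips.
Tension rupture (net): A_n = (5.75 − 2×0.75)×0.25 = 1.0625 in² (U = 1.0, A_e = A_n). φR_n = 0.75 × 65 × 1.0625 = 51.8 kips.
Governing: min(99.4, 141.7, 64.7, 51.8) = 51.8 kips → net-section rupture.

51.8 kips (net-section rupture governs)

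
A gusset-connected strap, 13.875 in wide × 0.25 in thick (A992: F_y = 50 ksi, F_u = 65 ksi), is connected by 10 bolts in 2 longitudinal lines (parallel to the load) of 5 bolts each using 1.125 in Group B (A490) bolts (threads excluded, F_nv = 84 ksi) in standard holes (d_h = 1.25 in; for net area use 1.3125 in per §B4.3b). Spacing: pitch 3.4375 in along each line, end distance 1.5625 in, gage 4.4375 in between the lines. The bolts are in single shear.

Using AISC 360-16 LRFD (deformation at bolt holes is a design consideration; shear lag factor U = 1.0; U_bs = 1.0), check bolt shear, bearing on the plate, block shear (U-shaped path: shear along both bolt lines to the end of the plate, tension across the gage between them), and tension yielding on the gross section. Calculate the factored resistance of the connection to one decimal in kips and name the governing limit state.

Bolt shear: A_b = π(1.125)²/4 = 0.99402 in². φR_n = 0.75 × 84 × 0.99402 × 10 × 1 = 626.2 kips.
Bearing (0.25 in plate, F_u = 65 ksi): end bolts L_c = 1.5625 − 1.25/2 = 0.9375, R_n = min(1.2×0.9375×0.25×65, 2.4×1.125×0.25×65) = 18.281 kips/bolt; interior L_c = 3.4375 − 1.25 = 2.1875, R_n = 42.656 kips/bolt. φR_n = 0.75 × (2×18.281 + 8×42.656) = 283.4 kips.
Block shear: shear path 2×[1.5625+4×3.4375] = 2×15.3125 in, A_gv = 7.6563, A_nv = 2×(15.3125 − 4.5×1.3125)×0.25 = 4.7031 in²; tension across gage: (4.4375 − 1×1.3125)×0.25 = 0.78125 in². R_n = min(0.6×65×4.7031, 0.6×50×7.6563) + 1.0×65×0.78125 = min(183.42, 229.69) + 50.781 = 234.2 kips. φR_n = 0.75 × 234.2 = 175.7 kips.
Tension yield (gross): A_g = 13.875×0.25 = 3.4688 in². φR_n = 0.90 × 50 × 3.4688 = 156.1 kips.
Governing: min(626.2, 283.4, 175.7, 156.1) = 156.1 kips → gross-section yield.

156.1 kips (gross-section yield governs)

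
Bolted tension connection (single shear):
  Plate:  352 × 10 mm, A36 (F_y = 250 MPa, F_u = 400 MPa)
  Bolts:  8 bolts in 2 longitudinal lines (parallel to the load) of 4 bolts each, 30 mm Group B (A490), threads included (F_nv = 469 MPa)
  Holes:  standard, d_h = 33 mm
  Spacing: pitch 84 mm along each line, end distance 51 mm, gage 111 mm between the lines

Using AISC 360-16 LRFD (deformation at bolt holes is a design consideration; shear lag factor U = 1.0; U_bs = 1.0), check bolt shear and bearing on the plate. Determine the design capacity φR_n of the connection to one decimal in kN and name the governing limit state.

Bolt shear: A_b = π(30)²/4 = 706.86 mm². φR_n = 0.75 × 469 × 706.86 × 8 × 1 = 1989.1 kN.
Bearing (10 mm plate, F_u = 400 MPa): end bolts L_c = 51 − 33/2 = 34.5, R_n = min(1.2×34.5×10×400, 2.4×30×10×400) = 165.6 kN/bolt; interior L_c = 84 − 33 = 51, R_n = 244.8 kN/bolt. φR_n = 0.75 × (2×165.6 + 6×244.8) = 1350.0 kN.
Governing: min(1989.1, 1350.0) = 1350.0 kN → bearing.

1350.0 kN (bearing governs)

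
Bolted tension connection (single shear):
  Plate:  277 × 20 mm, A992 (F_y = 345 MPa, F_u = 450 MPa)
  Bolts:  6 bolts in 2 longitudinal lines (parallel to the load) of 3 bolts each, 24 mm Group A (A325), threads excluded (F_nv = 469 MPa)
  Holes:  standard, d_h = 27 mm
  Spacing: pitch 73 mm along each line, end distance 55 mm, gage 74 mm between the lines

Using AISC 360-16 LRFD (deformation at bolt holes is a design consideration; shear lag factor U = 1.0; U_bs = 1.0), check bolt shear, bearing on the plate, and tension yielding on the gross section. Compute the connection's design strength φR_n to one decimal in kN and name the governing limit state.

Bolt shear: A_b = π(24)²/4 = 452.39 mm². φR_n = 0.75 × 469 × 452.39 × 6 × 1 = 954.8 kN.
Bearing (20 mm plate, F_u = 450 MPa): end bolts L_c = 55 − 27/2 = 41.5, R_n = min(1.2×41.5×20×450, 2.4×24×20×450) = 448.2 kN/bolt; interior L_c = 73 − 27 = 46, R_n = 496.8 kN/bolt. φR_n = 0.75 × (2×448.2 + 4×496.8) = 2162.7 kN.
Tension yield (gross): A_g = 277×20 = 5540 mm². φR_n = 0.90 × 345 × 5540 = 1720.2 kN.
Governing: min(954.8, 2162.7, 1720.2) = 954.8 kN → bolt shear.

954.8 kN (bolt shear governs)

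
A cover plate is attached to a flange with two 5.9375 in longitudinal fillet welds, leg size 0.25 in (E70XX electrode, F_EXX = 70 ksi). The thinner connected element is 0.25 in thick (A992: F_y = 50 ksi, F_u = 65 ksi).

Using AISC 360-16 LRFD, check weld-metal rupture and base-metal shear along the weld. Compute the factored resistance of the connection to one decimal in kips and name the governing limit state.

66.1 kips (weld metal governs)

Weld metal: throat = 0.707×0.25 = 0.17675 in, L = 2×5.9375 = 11.875 in. φR_n = 0.75 × 0.6 × 70 × 0.17675 × 11.875 = 66.1 kips.
Base metal shear (0.25 in plate): yield φR_n = 1.0×0.6×50×0.25×11.875 = 89.1 kips; rupture φR_n = 0.75×0.6×65×0.25×11.875 = 86.8 kips; take 86.8 kips (rupture).
Governing: min(66.1, 86.8) = 66.1 kips → weld metal.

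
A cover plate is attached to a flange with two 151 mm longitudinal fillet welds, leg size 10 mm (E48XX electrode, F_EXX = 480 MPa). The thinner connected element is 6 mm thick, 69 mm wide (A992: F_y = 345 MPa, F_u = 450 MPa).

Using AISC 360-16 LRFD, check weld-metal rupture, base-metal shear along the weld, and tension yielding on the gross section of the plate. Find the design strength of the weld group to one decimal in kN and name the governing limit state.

Weld metal: throat = 0.707×10 = 7.07 mm, L = 2×151 = 302 mm. φR_n = 0.75 × 0.6 × 480 × 7.07 × 302 = 461.2 kN.
Base metal shear (6 mm plate): yield φR_n = 1.0×0.6×345×6×302 = 375.1 kN; rupture φR_n = 0.75×0.6×450×6×302 = 366.9 kN; take 366.9 kN (rupture).
Tension yield (gross): A_g = 69×6 = 414 mm². φR_n = 0.90 × 345 × 414 = 128.5 kN.
Governing: min(461.2, 366.9, 128.5) = 128.5 kN → gross-section yield.

128.5 kN (gross-section yield governs)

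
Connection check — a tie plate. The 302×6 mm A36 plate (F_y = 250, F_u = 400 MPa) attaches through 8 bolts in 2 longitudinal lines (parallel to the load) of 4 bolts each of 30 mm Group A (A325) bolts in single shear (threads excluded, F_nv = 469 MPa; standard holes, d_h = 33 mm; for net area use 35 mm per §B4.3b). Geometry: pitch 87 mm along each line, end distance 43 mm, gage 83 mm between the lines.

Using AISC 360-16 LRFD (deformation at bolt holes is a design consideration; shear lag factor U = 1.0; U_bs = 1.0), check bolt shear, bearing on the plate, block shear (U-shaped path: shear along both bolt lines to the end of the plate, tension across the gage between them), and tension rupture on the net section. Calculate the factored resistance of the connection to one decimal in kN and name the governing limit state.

417.6 kN (net-section rupture governs)

Bolt shear: A_b = π(30)²/4 = 706.86 mm². φR_n = 0.75 × 469 × 706.86 × 8 × 1 = 1989.1 kN.
Bearing (6 mm plate, F_u = 400 MPa): end bolts L_c = 43 − 33/2 = 26.5, R_n = min(1.2×26.5×6×400, 2.4×30×6×400) = 76.32 kN/bolt; interior L_c = 87 − 33 = 54, R_n = 155.52 kN/bolt. φR_n = 0.75 × (2×76.32 + 6×155.52) = 814.3 kN.
Block shear: shear path 2×[43+3×87] = 2×304 mm, A_gv = 3648, A_nv = 2×(304 − 3.5×35)×6 = 2178 mm²; tension across gage: (83 − 1×35)×6 = 288 mm². R_n = min(0.6×400×2178, 0.6×250×3648) + 1.0×400×288 = min(522.72, 547.2) + 115.2 = 637.92 kN. φR_n = 0.75 × 637.92 = 478.4 kN.
Tension rupture (net): A_n = (302 − 2×35)×6 = 1392 mm² (U = 1.0, A_e = A_n). φR_n = 0.75 × 400 × 1392 = 417.6 kN.
Governing: min(1989.1, 814.3, 478.4, 417.6) = 417.6 kN → net-section rupture.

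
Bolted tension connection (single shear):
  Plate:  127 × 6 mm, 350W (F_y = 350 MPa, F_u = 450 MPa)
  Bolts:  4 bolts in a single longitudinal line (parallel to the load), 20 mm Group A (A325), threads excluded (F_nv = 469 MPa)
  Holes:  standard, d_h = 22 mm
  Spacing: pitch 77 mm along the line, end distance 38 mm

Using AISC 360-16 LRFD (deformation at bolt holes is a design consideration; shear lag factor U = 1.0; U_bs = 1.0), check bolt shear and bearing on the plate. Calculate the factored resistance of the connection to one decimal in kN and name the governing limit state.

357.2 kN (bearing governs)

Bolt shear: A_b = π(20)²/4 = 314.16 mm². φR_n = 0.75 × 469 × 314.16 × 4 × 1 = 442.0 kN.
Bearing (6 mm plate, F_u = 450 MPa): end bolts L_c = 38 − 22/2 = 27, R_n = min(1.2×27×6×450, 2.4×20×6×450) = 87.48 kN/bolt; interior L_c = 77 − 22 = 55, R_n = 129.6 kN/bolt. φR_n = 0.75 × (1×87.48 + 3×129.6) = 357.2 kN.
Governing: min(442.0, 357.2) = 357.2 kN → bearing.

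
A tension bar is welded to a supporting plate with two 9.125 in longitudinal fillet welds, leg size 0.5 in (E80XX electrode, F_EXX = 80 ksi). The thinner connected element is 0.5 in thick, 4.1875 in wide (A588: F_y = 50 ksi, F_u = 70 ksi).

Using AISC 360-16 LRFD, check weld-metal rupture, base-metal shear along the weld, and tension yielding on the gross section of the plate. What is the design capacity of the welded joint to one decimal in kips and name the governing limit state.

Weld metal: throat = 0.707×0.5 = 0.3535 in, L = 2×9.125 = 18.25 in. φR_n = 0.75 × 0.6 × 80 × 0.3535 × 18.25 = 232.2 kips.
Base metal shear (0.5 in plate): yield φR_n = 1.0×0.6×50×0.5×18.25 = 273.8 kips; rupture φR_n = 0.75×0.6×70×0.5×18.25 = 287.4 kips; take 273.8 kips (yield).
Tension yield (gross): A_g = 4.1875×0.5 = 2.0938 in². φR_n = 0.90 × 50 × 2.0938 = 94.2 kips.
Governing: min(232.2, 273.8, 94.2) = 94.2 kips → gross-section yield.

94.2 kips (gross-section yield governs)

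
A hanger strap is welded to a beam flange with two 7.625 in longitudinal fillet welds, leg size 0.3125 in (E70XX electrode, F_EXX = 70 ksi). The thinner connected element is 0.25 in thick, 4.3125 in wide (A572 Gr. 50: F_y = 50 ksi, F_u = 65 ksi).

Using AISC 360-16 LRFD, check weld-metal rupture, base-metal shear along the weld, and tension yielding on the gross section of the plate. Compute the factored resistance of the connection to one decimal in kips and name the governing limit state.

Weld metal: throat = 0.707×0.3125 = 0.22094 in, L = 2×7.625 = 15.25 in. φR_n = 0.75 × 0.6 × 70 × 0.22094 × 15.25 = 106.1 kips.
Base metal shear (0.25 in plate): yield φR_n = 1.0×0.6×50×0.25×15.25 = 114.4 kips; rupture φR_n = 0.75×0.6×65×0.25×15.25 = 111.5 kips; take 111.5 kips (rupture).
Tension yield (gross): A_g = 4.3125×0.25 = 1.0781 in². φR_n = 0.90 × 50 × 1.0781 = 48.5 kips.
Governing: min(106.1, 111.5, 48.5) = 48.5 kips → gross-section yield.

48.5 kips (gross-section yield governs)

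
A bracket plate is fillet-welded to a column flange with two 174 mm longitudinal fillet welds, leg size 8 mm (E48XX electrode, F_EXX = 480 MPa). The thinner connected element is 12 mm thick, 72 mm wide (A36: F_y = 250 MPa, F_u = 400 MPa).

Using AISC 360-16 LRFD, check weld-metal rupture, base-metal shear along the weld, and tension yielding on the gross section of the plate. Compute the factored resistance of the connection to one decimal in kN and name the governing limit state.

Weld metal: throat = 0.707×8 = 5.656 mm, L = 2×174 = 348 mm. φR_n = 0.75 × 0.6 × 480 × 5.656 × 348 = 425.2 kN.
Base metal shear (12 mm plate): yield φR_n = 1.0×0.6×250×12×348 = 626.4 kN; rupture φR_n = 0.75×0.6×400×12×348 = 751.7 kN; take 626.4 kN (yield).
Tension yield (gross): A_g = 72×12 = 864 mm². φR_n = 0.90 × 250 × 864 = 194.4 kN.
Governing: min(425.2, 626.4, 194.4) = 194.4 kN → gross-section yield.

194.4 kN (gross-section yield governs)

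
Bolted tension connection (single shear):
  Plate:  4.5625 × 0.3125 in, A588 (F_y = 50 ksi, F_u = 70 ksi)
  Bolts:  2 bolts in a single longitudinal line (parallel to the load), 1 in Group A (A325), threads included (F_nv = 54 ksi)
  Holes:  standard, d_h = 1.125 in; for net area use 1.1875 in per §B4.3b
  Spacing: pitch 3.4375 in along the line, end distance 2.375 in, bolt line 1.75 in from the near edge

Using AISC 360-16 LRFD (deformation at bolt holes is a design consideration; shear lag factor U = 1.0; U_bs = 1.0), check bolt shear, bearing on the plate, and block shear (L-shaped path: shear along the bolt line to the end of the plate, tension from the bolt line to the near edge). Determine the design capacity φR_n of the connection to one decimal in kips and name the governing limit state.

58.7 kips (block shear governs)

Bolt shear: A_b = π(1)²/4 = 0.7854 in². φR_n = 0.75 × 54 × 0.7854 × 2 × 1 = 63.6 kips.
Bearing (0.3125 in plate, F_u = 70 ksi): end bolts L_c = 2.375 − 1.125/2 = 1.8125, R_n = min(1.2×1.8125×0.3125×70, 2.4×1×0.3125×70) = 47.578 kips/bolt; interior L_c = 3.4375 − 1.125 = 2.3125, R_n = 52.5 kips/bolt. φR_n = 0.75 × (1×47.578 + 1×52.5) = 75.1 kips.
Block shear: shear path 1×[2.375+1×3.4375] = 1×5.8125 in, A_gv = 1.8164, A_nv = 1×(5.8125 − 1.5×1.1875)×0.3125 = 1.2598 in²; tension to near edge: (1.75 − 0.5×1.1875)×0.3125 = 0.36133 in². R_n = min(0.6×70×1.2598, 0.6×50×1.8164) + 1.0×70×0.36133 = min(52.912, 54.492) + 25.293 = 78.205 kips. φR_n = 0.75 × 78.205 = 58.7 kips.
Governing: min(63.6, 75.1, 58.7) = 58.7 kips → block shear.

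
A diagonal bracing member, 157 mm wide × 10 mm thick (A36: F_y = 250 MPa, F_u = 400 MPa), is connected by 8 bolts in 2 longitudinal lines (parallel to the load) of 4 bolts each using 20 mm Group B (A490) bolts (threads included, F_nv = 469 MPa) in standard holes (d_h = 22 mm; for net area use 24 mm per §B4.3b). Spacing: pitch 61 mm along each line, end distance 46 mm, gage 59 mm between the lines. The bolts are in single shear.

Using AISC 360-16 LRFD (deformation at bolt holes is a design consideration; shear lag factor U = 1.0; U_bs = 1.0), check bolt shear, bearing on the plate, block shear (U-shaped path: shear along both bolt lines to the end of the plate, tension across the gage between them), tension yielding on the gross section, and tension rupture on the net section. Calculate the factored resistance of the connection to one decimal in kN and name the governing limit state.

327.0 kN (net-section rupture governs)

Bolt shear: A_b = π(20)²/4 = 314.16 mm². φR_n = 0.75 × 469 × 314.16 × 8 × 1 = 884.0 kN.
Bearing (10 mm plate, F_u = 400 MPa): end bolts L_c = 46 − 22/2 = 35, R_n = min(1.2×35×10×400, 2.4×20×10×400) = 168 kN/bolt; interior L_c = 61 − 22 = 39, R_n = 187.2 kN/bolt. φR_n = 0.75 × (2×168 + 6×187.2) = 1094.4 kN.
Block shear: shear path 2×[46+3×61] = 2×229 mm, A_gv = 4580, A_nv = 2×(229 − 3.5×24)×10 = 2900 mm²; tension across gage: (59 − 1×24)×10 = 350 mm². R_n = min(0.6×400×2900, 0.6×250×4580) + 1.0×400×350 = min(696, 687) + 140 = 827 kN. φR_n = 0.75 × 827 = 620.3 kN.
Tension yield (gross): A_g = 157×10 = 1570 mm². φR_n = 0.90 × 250 × 1570 = 353.3 kN.
Tension rupture (net): A_n = (157 − 2×24)×10 = 1090 mm² (U = 1.0, A_e = A_n). φR_n = 0.75 × 400 × 1090 = 327.0 kN.
Governing: min(884.0, 1094.4, 620.3, 353.3, 327.0) = 327.0 kN → net-section rupture.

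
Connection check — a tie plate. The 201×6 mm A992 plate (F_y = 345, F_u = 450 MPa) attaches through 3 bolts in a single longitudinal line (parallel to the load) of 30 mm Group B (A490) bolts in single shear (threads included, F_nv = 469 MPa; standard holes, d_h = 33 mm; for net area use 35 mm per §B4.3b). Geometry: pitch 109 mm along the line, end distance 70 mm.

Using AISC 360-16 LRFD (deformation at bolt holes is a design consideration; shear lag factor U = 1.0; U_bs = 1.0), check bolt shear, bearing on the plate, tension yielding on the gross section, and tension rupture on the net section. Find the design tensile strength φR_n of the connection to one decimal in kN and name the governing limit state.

336.2 kN (net-section rupture governs)

Bolt shear: A_b = π(30)²/4 = 706.86 mm². φR_n = 0.75 × 469 × 706.86 × 3 × 1 = 745.9 kN.
Bearing (6 mm plate, F_u = 450 MPa): end bolts L_c = 70 − 33/2 = 53.5, R_n = min(1.2×53.5×6×450, 2.4×30×6×450) = 173.34 kN/bolt; interior L_c = 109 − 33 = 76, R_n = 194.4 kN/bolt. φR_n = 0.75 × (1×173.34 + 2×194.4) = 421.6 kN.
Tension yield (gross): A_g = 201×6 = 1206 mm². φR_n = 0.90 × 345 × 1206 = 374.5 kN.
Tension rupture (net): A_n = (201 − 1×35)×6 = 996 mm² (U = 1.0, A_e = A_n). φR_n = 0.75 × 450 × 996 = 336.2 kN.
Governing: min(745.9, 421.6, 374.5, 336.2) = 336.2 kN → net-section rupture.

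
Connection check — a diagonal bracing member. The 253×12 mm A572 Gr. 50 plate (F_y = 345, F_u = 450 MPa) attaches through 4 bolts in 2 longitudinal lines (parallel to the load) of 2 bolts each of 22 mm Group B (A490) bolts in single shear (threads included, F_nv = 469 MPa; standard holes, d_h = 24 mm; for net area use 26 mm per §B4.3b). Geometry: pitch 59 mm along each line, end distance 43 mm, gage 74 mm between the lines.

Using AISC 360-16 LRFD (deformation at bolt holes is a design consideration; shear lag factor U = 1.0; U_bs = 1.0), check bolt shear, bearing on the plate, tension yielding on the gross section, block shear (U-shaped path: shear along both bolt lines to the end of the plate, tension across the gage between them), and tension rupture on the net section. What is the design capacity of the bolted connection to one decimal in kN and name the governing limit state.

Bolt shear: A_b = π(22)²/4 = 380.13 mm². φR_n = 0.75 × 469 × 380.13 × 4 × 1 = 534.8 kN.
Bearing (12 mm plate, F_u = 450 MPa): end bolts L_c = 43 − 24/2 = 31, R_n = min(1.2×31×12×450, 2.4×22×12×450) = 200.88 kN/bolt; interior L_c = 59 − 24 = 35, R_n = 226.8 kN/bolt. φR_n = 0.75 × (2×200.88 + 2×226.8) = 641.5 kN.
Tension yield (gross): A_g = 253×12 = 3036 mm². φR_n = 0.90 × 345 × 3036 = 942.7 kN.
Block shear: shear path 2×[43+1×59] = 2×102 mm, A_gv = 2448, A_nv = 2×(102 − 1.5×26)×12 = 1512 mm²; tension across gage: (74 − 1×26)×12 = 576 mm². R_n = min(0.6×450×1512, 0.6×345×2448) + 1.0×450×576 = min(408.24, 506.74) + 259.2 = 667.44 kN. φR_n = 0.75 × 667.44 = 500.6 kN.
Tension rupture (net): A_n = (253 − 2×26)×12 = 2412 mm² (U = 1.0, A_e = A_n). φR_n = 0.75 × 450 × 2412 = 814.1 kN.
Governing: min(534.8, 641.5, 942.7, 500.6, 814.1) = 500.6 kN → block shear.

500.6 kN (block shear governs)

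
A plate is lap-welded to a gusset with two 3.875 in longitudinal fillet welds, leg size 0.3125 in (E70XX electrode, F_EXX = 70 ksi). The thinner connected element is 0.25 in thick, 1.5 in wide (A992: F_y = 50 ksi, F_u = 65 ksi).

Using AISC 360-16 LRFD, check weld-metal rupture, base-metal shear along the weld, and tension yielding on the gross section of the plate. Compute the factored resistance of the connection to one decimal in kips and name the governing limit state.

16.9 kips (gross-section yield governs)

Weld metal: throat = 0.707×0.3125 = 0.22094 in, L = 2×3.875 = 7.75 in. φR_n = 0.75 × 0.6 × 70 × 0.22094 × 7.75 = 53.9 kips.
Base metal shear (0.25 in plate): yield φR_n = 1.0×0.6×50×0.25×7.75 = 58.1 kips; rupture φR_n = 0.75×0.6×65×0.25×7.75 = 56.7 kips; take 56.7 kips (rupture).
Tension yield (gross): A_g = 1.5×0.25 = 0.375 in². φR_n = 0.90 × 50 × 0.375 = 16.9 kips.
Governing: min(53.9, 56.7, 16.9) = 16.9 kips → gross-section yield.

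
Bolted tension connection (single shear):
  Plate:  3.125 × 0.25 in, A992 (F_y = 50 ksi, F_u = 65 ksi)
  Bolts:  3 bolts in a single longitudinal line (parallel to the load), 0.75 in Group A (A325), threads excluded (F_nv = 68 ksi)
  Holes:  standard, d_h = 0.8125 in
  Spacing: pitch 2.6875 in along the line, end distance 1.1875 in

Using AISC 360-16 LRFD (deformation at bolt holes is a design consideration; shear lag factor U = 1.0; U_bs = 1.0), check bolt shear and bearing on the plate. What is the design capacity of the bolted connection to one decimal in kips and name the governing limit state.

Bolt shear: A_b = π(0.75)²/4 = 0.44179 in². φR_n = 0.75 × 68 × 0.44179 × 3 × 1 = 67.6 kips.
Bearing (0.25 in plate, F_u = 65 ksi): end bolts L_c = 1.1875 − 0.8125/2 = 0.78125, R_n = min(1.2×0.78125×0.25×65, 2.4×0.75×0.25×65) = 15.234 kips/bolt; interior L_c = 2.6875 − 0.8125 = 1.875, R_n = 29.25 kips/bolt. φR_n = 0.75 × (1×15.234 + 2×29.25) = 55.3 kips.
Governing: min(67.6, 55.3) = 55.3 kips → bearing.

55.3 kips (bearing governs)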